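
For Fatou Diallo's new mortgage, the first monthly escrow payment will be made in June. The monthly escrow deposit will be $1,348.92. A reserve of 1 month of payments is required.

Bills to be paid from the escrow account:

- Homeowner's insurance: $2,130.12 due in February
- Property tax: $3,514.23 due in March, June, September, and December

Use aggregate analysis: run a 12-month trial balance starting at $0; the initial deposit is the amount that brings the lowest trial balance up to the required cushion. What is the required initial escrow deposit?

Cushion = 1 × $1,348.92 = $1,348.92
Trial balance (start $0, +$1,348.92 each month, − disbursements):
  Jun: +$1,348.92 − $3,514.23 → -$2,165.31
  Jul: +$1,348.92 → -$816.39
  Aug: +$1,348.92 → $532.53
  Sep: +$1,348.92 − $3,514.23 → -$1,632.78
  Oct: +$1,348.92 → -$283.86
  Nov: +$1,348.92 → $1,065.06
  Dec: +$1,348.92 − $3,514.23 → -$1,100.25
  Jan: +$1,348.92 → $248.67
  Feb: +$1,348.92 − $2,130.12 → -$532.53
  Mar: +$1,348.92 − $3,514.23 → -$2,697.84
  Apr: +$1,348.92 → -$1,348.92
  May: +$1,348.92 → $0.00
Lowest trial balance = -$2,697.84 (Mar)
Initial deposit = cushion − low point = $1,348.92 − (-$2,697.84) = $4,046.76

$4,046.76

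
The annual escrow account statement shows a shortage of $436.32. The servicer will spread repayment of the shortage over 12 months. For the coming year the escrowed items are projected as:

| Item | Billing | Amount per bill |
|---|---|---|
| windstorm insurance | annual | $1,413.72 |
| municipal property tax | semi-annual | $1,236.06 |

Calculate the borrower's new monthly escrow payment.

Windstorm insurance — $1,413.72 annually
Municipal property tax — $1,236.06 × 2 = $2,472.12 annually
Yearly total = $1,413.72 + $2,472.12 = $3,885.84
Monthly escrow = $3,885.84 ÷ 12 = $323.82
Shortage per month = $436.32 ÷ 12 = $36.36
New monthly escrow = $323.82 + $36.36 = $360.18

$360.18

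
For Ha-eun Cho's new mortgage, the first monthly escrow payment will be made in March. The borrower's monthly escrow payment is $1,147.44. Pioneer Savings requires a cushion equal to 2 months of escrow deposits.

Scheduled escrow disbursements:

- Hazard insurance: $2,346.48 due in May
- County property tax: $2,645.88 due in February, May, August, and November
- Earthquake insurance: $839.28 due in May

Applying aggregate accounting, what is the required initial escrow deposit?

$4,684.20

Cushion = 2 × $1,147.44 = $2,294.88
Trial balance (start $0, +$1,147.44 each month, − disbursements):
  Mar: +$1,147.44 → $1,147.44
  Apr: +$1,147.44 → $2,294.88
  May: +$1,147.44 − $5,831.64 → -$2,389.32
  Jun: +$1,147.44 → -$1,241.88
  Jul: +$1,147.44 → -$94.44
  Aug: +$1,147.44 − $2,645.88 → -$1,592.88
  Sep: +$1,147.44 → -$445.44
  Oct: +$1,147.44 → $702.00
  Nov: +$1,147.44 − $2,645.88 → -$796.44
  Dec: +$1,147.44 → $351.00
  Jan: +$1,147.44 → $1,498.44
  Feb: +$1,147.44 − $2,645.88 → $0.00
Lowest trial balance = -$2,389.32 (May)
Initial deposit = cushion − low point = $2,294.88 − (-$2,389.32) = $4,684.20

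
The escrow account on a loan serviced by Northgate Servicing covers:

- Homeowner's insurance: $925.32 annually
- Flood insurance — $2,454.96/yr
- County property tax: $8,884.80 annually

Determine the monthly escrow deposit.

Homeowner's insurance — $925.32 per year
Flood insurance — $2,454.96 per year
County property tax — $8,884.80 per year
Yearly total = $925.32 + $2,454.96 + $8,884.80 = $12,265.08
Per month = $12,265.08 ÷ 12 = $1,022.09

$1,022.09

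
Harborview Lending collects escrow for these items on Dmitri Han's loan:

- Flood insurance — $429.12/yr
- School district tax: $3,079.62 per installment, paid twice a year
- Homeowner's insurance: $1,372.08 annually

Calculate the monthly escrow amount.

$663.37

Flood insurance — $429.12/yr
School district tax — $3,079.62 × 2 = $6,159.24/yr
Homeowner's insurance — $1,372.08/yr
Total annual escrow = $429.12 + $6,159.24 + $1,372.08 = $7,960.44
Base monthly escrow = $7,960.44 ÷ 12 = $663.37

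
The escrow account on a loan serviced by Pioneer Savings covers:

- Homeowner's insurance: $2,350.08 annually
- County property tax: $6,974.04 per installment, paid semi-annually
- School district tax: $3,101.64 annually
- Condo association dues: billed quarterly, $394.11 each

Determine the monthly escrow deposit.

$1,748.02

Homeowner's insurance: $2,350.08
County property tax: $6,974.04 × 2 = $13,948.08
School district tax: $3,101.64
Condo association dues: $394.11 × 4 = $1,576.44
Annual escrow total = $2,350.08 + $13,948.08 + $3,101.64 + $1,576.44 = $20,976.24
Monthly = $20,976.24 ÷ 12 = $1,748.02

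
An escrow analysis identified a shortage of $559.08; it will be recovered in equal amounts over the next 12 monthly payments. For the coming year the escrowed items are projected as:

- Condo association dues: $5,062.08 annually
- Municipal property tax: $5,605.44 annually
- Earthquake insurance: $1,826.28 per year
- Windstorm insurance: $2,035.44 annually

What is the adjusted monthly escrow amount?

Condo association dues — $5,062.08
Municipal property tax — $5,605.44
Earthquake insurance — $1,826.28
Windstorm insurance — $2,035.44
Total annual escrow = $5,062.08 + $5,605.44 + $1,826.28 + $2,035.44 = $14,529.24
Base monthly escrow = $14,529.24 / 12 = $1,210.77
Shortage per month = $559.08 ÷ 12 = $46.59
Adjusted monthly = $1,210.77 + $46.59 = $1,257.36

$1,257.36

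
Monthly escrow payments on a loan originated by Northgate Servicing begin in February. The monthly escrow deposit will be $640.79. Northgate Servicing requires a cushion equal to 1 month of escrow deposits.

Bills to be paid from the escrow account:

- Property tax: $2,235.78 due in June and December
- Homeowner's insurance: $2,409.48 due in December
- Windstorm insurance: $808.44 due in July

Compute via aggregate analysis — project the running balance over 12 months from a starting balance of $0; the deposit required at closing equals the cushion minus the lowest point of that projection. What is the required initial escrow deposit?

$1,281.58

Cushion = 1 × $640.79 = $640.79
Trial balance (start $0, +$640.79 each month, − disbursements):
  Feb: +$640.79 → $640.79
  Mar: +$640.79 → $1,281.58
  Apr: +$640.79 → $1,922.37
  May: +$640.79 → $2,563.16
  Jun: +$640.79 − $2,235.78 → $968.17
  Jul: +$640.79 − $808.44 → $800.52
  Aug: +$640.79 → $1,441.31
  Sep: +$640.79 → $2,082.10
  Oct: +$640.79 → $2,722.89
  Nov: +$640.79 → $3,363.68
  Dec: +$640.79 − $4,645.26 → -$640.79
  Jan: +$640.79 → $0.00
Lowest trial balance = -$640.79 (Dec)
Initial deposit = cushion − low point = $640.79 − (-$640.79) = $1,281.58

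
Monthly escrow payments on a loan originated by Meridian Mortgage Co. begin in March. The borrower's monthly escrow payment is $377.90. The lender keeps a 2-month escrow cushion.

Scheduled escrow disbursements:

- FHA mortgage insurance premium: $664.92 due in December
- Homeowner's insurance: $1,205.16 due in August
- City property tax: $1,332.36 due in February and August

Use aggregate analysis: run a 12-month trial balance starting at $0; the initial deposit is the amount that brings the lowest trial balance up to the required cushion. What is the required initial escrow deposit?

Cushion = 2 × $377.90 = $755.80
Trial balance (start $0, +$377.90 each month, − disbursements):
  Mar: +$377.90 → $377.90
  Apr: +$377.90 → $755.80
  May: +$377.90 → $1,133.70
  Jun: +$377.90 → $1,511.60
  Jul: +$377.90 → $1,889.50
  Aug: +$377.90 − $2,537.52 → -$270.12
  Sep: +$377.90 → $107.78
  Oct: +$377.90 → $485.68
  Nov: +$377.90 → $863.58
  Dec: +$377.90 − $664.92 → $576.56
  Jan: +$377.90 → $954.46
  Feb: +$377.90 − $1,332.36 → $0.00
Lowest trial balance = -$270.12 (Aug)
Initial deposit = cushion − low point = $755.80 − (-$270.12) = $1,025.92

$1,025.92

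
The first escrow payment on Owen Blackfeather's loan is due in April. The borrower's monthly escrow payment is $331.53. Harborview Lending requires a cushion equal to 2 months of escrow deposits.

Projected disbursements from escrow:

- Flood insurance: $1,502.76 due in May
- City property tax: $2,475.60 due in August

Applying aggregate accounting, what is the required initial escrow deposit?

$2,983.77

Cushion = 2 × $331.53 = $663.06
Trial balance (start $0, +$331.53 each month, − disbursements):
  Apr: +$331.53 → $331.53
  May: +$331.53 − $1,502.76 → -$839.70
  Jun: +$331.53 → -$508.17
  Jul: +$331.53 → -$176.64
  Aug: +$331.53 − $2,475.60 → -$2,320.71
  Sep: +$331.53 → -$1,989.18
  Oct: +$331.53 → -$1,657.65
  Nov: +$331.53 → -$1,326.12
  Dec: +$331.53 → -$994.59
  Jan: +$331.53 → -$663.06
  Feb: +$331.53 → -$331.53
  Mar: +$331.53 → $0.00
Lowest trial balance = -$2,320.71 (Aug)
Initial deposit = cushion − low point = $663.06 − (-$2,320.71) = $2,983.77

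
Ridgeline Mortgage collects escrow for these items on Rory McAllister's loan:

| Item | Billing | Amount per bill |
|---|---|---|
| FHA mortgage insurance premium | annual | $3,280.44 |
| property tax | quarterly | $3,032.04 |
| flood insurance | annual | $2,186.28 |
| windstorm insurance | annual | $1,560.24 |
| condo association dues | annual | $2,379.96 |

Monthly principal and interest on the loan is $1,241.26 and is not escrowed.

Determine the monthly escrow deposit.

FHA mortgage insurance premium = $3,280.44/yr
Property tax = $3,032.04 × 4 = $12,128.16/yr
Flood insurance = $2,186.28/yr
Windstorm insurance = $1,560.24/yr
Condo association dues = $2,379.96/yr
Total annual escrow = $3,280.44 + $12,128.16 + $2,186.28 + $1,560.24 + $2,379.96 = $21,535.08
Monthly = $21,535.08 ÷ 12 = $1,794.59

$1,794.59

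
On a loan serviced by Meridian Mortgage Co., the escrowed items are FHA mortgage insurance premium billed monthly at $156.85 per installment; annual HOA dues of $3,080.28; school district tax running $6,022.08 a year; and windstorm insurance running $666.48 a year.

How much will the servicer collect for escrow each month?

FHA mortgage insurance premium: $156.85 × 12 = $1,882.20 annually
HOA dues: $3,080.28 annually
School district tax: $6,022.08 annually
Windstorm insurance: $666.48 annually
Annual escrow total = $11,651.04
Monthly escrow = $11,651.04 / 12 = $970.92

$970.92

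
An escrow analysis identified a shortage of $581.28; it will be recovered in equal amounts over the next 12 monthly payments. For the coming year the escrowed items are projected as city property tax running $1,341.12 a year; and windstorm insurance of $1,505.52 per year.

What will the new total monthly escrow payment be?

$285.66

City property tax — $1,341.12/yr
Windstorm insurance — $1,505.52/yr
Total annual escrow = $1,341.12 + $1,505.52 = $2,846.64
Base monthly escrow = $2,846.64 ÷ 12 = $237.22
Shortage per month = $581.28 ÷ 12 = $48.44
Adjusted monthly = $237.22 + $48.44 = $285.66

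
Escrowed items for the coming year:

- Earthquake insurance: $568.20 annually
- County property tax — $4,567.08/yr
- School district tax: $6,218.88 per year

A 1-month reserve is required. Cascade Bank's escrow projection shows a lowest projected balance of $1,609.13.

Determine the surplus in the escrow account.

$662.95

Earthquake insurance = $568.20/yr
County property tax = $4,567.08/yr
School district tax = $6,218.88/yr
Yearly total = $568.20 + $4,567.08 + $6,218.88 = $11,354.16
Monthly = $11,354.16 / 12 = $946.18
Required reserve = 1 × $946.18 = $946.18
Excess over cushion: $1,609.13 − $946.18 = $662.95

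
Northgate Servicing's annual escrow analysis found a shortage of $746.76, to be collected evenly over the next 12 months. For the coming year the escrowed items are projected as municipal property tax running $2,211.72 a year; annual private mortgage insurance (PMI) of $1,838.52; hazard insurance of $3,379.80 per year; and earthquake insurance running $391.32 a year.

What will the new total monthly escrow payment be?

$714.01

Municipal property tax: $2,211.72 annually
Private mortgage insurance (PMI): $1,838.52 annually
Hazard insurance: $3,379.80 annually
Earthquake insurance: $391.32 annually
Annual escrow total = $7,821.36
Monthly = $7,821.36 / 12 = $651.78
Shortage spread = $746.76 / 12 = $62.23/mo
New monthly escrow = $651.78 + $62.23 = $714.01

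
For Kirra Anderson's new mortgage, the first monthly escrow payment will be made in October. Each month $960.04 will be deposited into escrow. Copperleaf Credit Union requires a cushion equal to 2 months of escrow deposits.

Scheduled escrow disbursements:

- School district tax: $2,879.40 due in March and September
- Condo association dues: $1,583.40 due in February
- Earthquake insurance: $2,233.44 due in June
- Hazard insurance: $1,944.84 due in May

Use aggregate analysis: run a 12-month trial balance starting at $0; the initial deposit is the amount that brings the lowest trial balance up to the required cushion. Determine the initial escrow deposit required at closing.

$1,920.80

Cushion = 2 × $960.04 = $1,920.08
Trial balance (start $0, +$960.04 each month, − disbursements):
  Oct: +$960.04 → $960.04
  Nov: +$960.04 → $1,920.08
  Dec: +$960.04 → $2,880.12
  Jan: +$960.04 → $3,840.16
  Feb: +$960.04 − $1,583.40 → $3,216.80
  Mar: +$960.04 − $2,879.40 → $1,297.44
  Apr: +$960.04 → $2,257.48
  May: +$960.04 − $1,944.84 → $1,272.68
  Jun: +$960.04 − $2,233.44 → -$0.72
  Jul: +$960.04 → $959.32
  Aug: +$960.04 → $1,919.36
  Sep: +$960.04 − $2,879.40 → $0.00
Lowest trial balance = -$0.72 (Jun)
Initial deposit = cushion − low point = $1,920.08 − (-$0.72) = $1,920.80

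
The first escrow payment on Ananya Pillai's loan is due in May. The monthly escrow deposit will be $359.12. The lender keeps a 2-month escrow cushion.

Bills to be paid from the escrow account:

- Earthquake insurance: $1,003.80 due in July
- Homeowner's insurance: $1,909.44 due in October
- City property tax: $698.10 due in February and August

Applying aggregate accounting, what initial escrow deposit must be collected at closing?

Cushion = 2 × $359.12 = $718.24
Trial balance (start $0, +$359.12 each month, − disbursements):
  May: +$359.12 → $359.12
  Jun: +$359.12 → $718.24
  Jul: +$359.12 − $1,003.80 → $73.56
  Aug: +$359.12 − $698.10 → -$265.42
  Sep: +$359.12 → $93.70
  Oct: +$359.12 − $1,909.44 → -$1,456.62
  Nov: +$359.12 → -$1,097.50
  Dec: +$359.12 → -$738.38
  Jan: +$359.12 → -$379.26
  Feb: +$359.12 − $698.10 → -$718.24
  Mar: +$359.12 → -$359.12
  Apr: +$359.12 → $0.00
Lowest trial balance = -$1,456.62 (Oct)
Initial deposit = cushion − low point = $718.24 − (-$1,456.62) = $2,174.86

$2,174.86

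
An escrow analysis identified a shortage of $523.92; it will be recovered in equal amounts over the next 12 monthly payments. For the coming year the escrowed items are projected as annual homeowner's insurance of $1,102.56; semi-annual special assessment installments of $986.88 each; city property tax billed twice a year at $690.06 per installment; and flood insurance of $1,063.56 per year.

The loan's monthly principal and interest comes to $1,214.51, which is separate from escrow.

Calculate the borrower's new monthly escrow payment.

Homeowner's insurance = $1,102.56
Special assessment = $986.88 × 2 = $1,973.76
City property tax = $690.06 × 2 = $1,380.12
Flood insurance = $1,063.56
Total per year = $1,102.56 + $1,973.76 + $1,380.12 + $1,063.56 = $5,520.00
Monthly = $5,520.00 / 12 = $460.00
Monthly shortage recovery: $523.92 / 12 = $43.66
Adjusted monthly = $460.00 + $43.66 = $503.66

$503.66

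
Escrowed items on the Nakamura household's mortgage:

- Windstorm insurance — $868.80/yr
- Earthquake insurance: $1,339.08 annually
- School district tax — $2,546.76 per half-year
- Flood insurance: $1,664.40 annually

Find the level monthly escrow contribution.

$747.15

Windstorm insurance: $868.80/yr
Earthquake insurance: $1,339.08/yr
School district tax: $2,546.76 × 2 = $5,093.52/yr
Flood insurance: $1,664.40/yr
Total per year = $868.80 + $1,339.08 + $5,093.52 + $1,664.40 = $8,965.80
Per month = $8,965.80 ÷ 12 = $747.15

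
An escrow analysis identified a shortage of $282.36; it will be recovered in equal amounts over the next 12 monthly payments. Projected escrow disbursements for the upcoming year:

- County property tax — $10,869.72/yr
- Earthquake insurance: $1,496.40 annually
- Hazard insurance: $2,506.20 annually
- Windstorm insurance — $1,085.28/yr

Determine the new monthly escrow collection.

$1,353.33

County property tax — $10,869.72 per year
Earthquake insurance — $1,496.40 per year
Hazard insurance — $2,506.20 per year
Windstorm insurance — $1,085.28 per year
Combined annual = $15,957.60
Per month = $15,957.60 / 12 = $1,329.80
Shortage per month = $282.36 ÷ 12 = $23.53
New monthly escrow = $1,329.80 + $23.53 = $1,353.33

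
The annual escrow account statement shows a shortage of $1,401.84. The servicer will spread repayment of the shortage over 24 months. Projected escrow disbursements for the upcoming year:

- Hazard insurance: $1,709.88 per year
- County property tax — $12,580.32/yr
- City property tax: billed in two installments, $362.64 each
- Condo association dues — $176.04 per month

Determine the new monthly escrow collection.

$1,485.74

Hazard insurance: $1,709.88 per year
County property tax: $12,580.32 per year
City property tax: $362.64 × 2 = $725.28 per year
Condo association dues: $176.04 × 12 = $2,112.48 per year
Total per year = $17,127.96
Per month = $17,127.96 ÷ 12 = $1,427.33
Monthly shortage recovery: $1,401.84 / 24 = $58.41
New monthly escrow = $1,427.33 + $58.41 = $1,485.74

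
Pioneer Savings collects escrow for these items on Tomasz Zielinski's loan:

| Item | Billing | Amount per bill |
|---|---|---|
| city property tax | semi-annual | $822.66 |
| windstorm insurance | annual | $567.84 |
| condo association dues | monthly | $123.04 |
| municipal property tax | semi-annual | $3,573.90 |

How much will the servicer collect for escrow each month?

$903.12

City property tax — $822.66 × 2 = $1,645.32/yr
Windstorm insurance — $567.84/yr
Condo association dues — $123.04 × 12 = $1,476.48/yr
Municipal property tax — $3,573.90 × 2 = $7,147.80/yr
Annual escrow total = $10,837.44
Per month = $10,837.44 ÷ 12 = $903.12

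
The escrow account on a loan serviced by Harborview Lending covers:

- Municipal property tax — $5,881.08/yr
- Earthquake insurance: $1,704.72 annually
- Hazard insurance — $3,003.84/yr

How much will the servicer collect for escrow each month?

$882.47

Municipal property tax: $5,881.08
Earthquake insurance: $1,704.72
Hazard insurance: $3,003.84
Total annual escrow = $5,881.08 + $1,704.72 + $3,003.84 = $10,589.64
Monthly = $10,589.64 ÷ 12 = $882.47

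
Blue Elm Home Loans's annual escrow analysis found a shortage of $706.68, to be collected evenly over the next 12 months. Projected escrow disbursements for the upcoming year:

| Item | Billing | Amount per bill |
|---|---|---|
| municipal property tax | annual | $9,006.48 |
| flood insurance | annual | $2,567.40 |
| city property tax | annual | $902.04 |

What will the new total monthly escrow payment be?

$1,098.55

Municipal property tax: $9,006.48/yr
Flood insurance: $2,567.40/yr
City property tax: $902.04/yr
Total per year = $9,006.48 + $2,567.40 + $902.04 = $12,475.92
Monthly = $12,475.92 / 12 = $1,039.66
Shortage per month = $706.68 ÷ 12 = $58.89
Adjusted monthly = $1,039.66 + $58.89 = $1,098.55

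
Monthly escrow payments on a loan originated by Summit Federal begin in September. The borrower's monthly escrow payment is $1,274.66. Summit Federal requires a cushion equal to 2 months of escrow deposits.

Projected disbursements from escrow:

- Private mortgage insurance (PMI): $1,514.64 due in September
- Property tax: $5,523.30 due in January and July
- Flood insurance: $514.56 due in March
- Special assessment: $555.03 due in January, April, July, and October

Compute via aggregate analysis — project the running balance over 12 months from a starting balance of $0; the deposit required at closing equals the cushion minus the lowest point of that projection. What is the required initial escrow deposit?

$4,324.02

Cushion = 2 × $1,274.66 = $2,549.32
Trial balance (start $0, +$1,274.66 each month, − disbursements):
  Sep: +$1,274.66 − $1,514.64 → -$239.98
  Oct: +$1,274.66 − $555.03 → $479.65
  Nov: +$1,274.66 → $1,754.31
  Dec: +$1,274.66 → $3,028.97
  Jan: +$1,274.66 − $6,078.33 → -$1,774.70
  Feb: +$1,274.66 → -$500.04
  Mar: +$1,274.66 − $514.56 → $260.06
  Apr: +$1,274.66 − $555.03 → $979.69
  May: +$1,274.66 → $2,254.35
  Jun: +$1,274.66 → $3,529.01
  Jul: +$1,274.66 − $6,078.33 → -$1,274.66
  Aug: +$1,274.66 → $0.00
Lowest trial balance = -$1,774.70 (Jan)
Initial deposit = cushion − low point = $2,549.32 − (-$1,774.70) = $4,324.02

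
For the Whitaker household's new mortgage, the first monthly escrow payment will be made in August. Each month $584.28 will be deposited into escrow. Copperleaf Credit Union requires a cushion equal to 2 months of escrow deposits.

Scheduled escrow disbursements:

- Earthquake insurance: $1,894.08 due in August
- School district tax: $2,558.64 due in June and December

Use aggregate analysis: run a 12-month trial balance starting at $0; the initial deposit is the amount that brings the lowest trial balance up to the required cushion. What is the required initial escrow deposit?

$2,699.88

Cushion = 2 × $584.28 = $1,168.56
Trial balance (start $0, +$584.28 each month, − disbursements):
  Aug: +$584.28 − $1,894.08 → -$1,309.80
  Sep: +$584.28 → -$725.52
  Oct: +$584.28 → -$141.24
  Nov: +$584.28 → $443.04
  Dec: +$584.28 − $2,558.64 → -$1,531.32
  Jan: +$584.28 → -$947.04
  Feb: +$584.28 → -$362.76
  Mar: +$584.28 → $221.52
  Apr: +$584.28 → $805.80
  May: +$584.28 → $1,390.08
  Jun: +$584.28 − $2,558.64 → -$584.28
  Jul: +$584.28 → $0.00
Lowest trial balance = -$1,531.32 (Dec)
Initial deposit = cushion − low point = $1,168.56 − (-$1,531.32) = $2,699.88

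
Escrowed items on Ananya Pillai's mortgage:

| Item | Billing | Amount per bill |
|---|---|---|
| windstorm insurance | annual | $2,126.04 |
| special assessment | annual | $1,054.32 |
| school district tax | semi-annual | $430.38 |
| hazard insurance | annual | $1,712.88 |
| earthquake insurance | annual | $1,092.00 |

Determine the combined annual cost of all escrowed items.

Windstorm insurance: $2,126.04 annually
Special assessment: $1,054.32 annually
School district tax: $430.38 × 2 = $860.76 annually
Hazard insurance: $1,712.88 annually
Earthquake insurance: $1,092.00 annually
Total per year = $2,126.04 + $1,054.32 + $860.76 + $1,712.88 + $1,092.00 = $6,846.00

$6,846.00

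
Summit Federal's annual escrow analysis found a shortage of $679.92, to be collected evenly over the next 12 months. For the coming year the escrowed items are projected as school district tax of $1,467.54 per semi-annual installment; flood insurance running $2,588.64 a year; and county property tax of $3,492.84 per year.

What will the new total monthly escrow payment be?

$808.04

School district tax: $1,467.54 × 2 = $2,935.08/yr
Flood insurance: $2,588.64/yr
County property tax: $3,492.84/yr
Total per year = $2,935.08 + $2,588.64 + $3,492.84 = $9,016.56
Monthly = $9,016.56 / 12 = $751.38
Monthly shortage recovery: $679.92 ÷ 12 = $56.66
New monthly escrow = $751.38 + $56.66 = $808.04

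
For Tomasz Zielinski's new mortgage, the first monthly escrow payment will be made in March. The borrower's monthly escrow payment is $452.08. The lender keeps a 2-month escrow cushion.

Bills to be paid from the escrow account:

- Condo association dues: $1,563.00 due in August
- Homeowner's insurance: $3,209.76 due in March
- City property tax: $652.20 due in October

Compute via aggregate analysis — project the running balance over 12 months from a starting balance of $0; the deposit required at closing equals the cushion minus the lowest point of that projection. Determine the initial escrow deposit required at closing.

Cushion = 2 × $452.08 = $904.16
Trial balance (start $0, +$452.08 each month, − disbursements):
  Mar: +$452.08 − $3,209.76 → -$2,757.68
  Apr: +$452.08 → -$2,305.60
  May: +$452.08 → -$1,853.52
  Jun: +$452.08 → -$1,401.44
  Jul: +$452.08 → -$949.36
  Aug: +$452.08 − $1,563.00 → -$2,060.28
  Sep: +$452.08 → -$1,608.20
  Oct: +$452.08 − $652.20 → -$1,808.32
  Nov: +$452.08 → -$1,356.24
  Dec: +$452.08 → -$904.16
  Jan: +$452.08 → -$452.08
  Feb: +$452.08 → $0.00
Lowest trial balance = -$2,757.68 (Mar)
Initial deposit = cushion − low point = $904.16 − (-$2,757.68) = $3,661.84

$3,661.84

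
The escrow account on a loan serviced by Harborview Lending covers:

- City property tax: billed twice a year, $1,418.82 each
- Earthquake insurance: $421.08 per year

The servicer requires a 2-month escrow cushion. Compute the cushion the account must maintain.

City property tax: $1,418.82 × 2 = $2,837.64/yr
Earthquake insurance: $421.08/yr
Annual escrow total = $2,837.64 + $421.08 = $3,258.72
Monthly = $3,258.72 / 12 = $271.56
Cushion = 2 × $271.56 = $543.12

$543.12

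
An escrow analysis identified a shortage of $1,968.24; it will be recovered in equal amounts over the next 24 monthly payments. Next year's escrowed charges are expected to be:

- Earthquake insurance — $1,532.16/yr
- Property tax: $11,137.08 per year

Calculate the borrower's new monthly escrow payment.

$1,137.78

Earthquake insurance: $1,532.16
Property tax: $11,137.08
Total annual escrow = $12,669.24
Monthly = $12,669.24 ÷ 12 = $1,055.77
Shortage spread = $1,968.24 ÷ 24 = $82.01/mo
Adjusted monthly = $1,055.77 + $82.01 = $1,137.78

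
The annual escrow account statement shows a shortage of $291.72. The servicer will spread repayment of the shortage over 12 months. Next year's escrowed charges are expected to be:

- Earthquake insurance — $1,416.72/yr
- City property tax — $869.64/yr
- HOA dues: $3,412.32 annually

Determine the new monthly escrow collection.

Earthquake insurance = $1,416.72 per year
City property tax = $869.64 per year
HOA dues = $3,412.32 per year
Total per year = $5,698.68
Monthly escrow = $5,698.68 ÷ 12 = $474.89
Shortage spread = $291.72 / 12 = $24.31/mo
New monthly escrow = $474.89 + $24.31 = $499.20

$499.20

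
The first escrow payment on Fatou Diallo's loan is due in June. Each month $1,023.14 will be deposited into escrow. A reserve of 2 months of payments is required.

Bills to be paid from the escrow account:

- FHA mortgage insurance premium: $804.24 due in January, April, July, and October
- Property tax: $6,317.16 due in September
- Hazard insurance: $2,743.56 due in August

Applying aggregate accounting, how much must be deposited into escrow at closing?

$7,818.68

Cushion = 2 × $1,023.14 = $2,046.28
Trial balance (start $0, +$1,023.14 each month, − disbursements):
  Jun: +$1,023.14 → $1,023.14
  Jul: +$1,023.14 − $804.24 → $1,242.04
  Aug: +$1,023.14 − $2,743.56 → -$478.38
  Sep: +$1,023.14 − $6,317.16 → -$5,772.40
  Oct: +$1,023.14 − $804.24 → -$5,553.50
  Nov: +$1,023.14 → -$4,530.36
  Dec: +$1,023.14 → -$3,507.22
  Jan: +$1,023.14 − $804.24 → -$3,288.32
  Feb: +$1,023.14 → -$2,265.18
  Mar: +$1,023.14 → -$1,242.04
  Apr: +$1,023.14 − $804.24 → -$1,023.14
  May: +$1,023.14 → $0.00
Lowest trial balance = -$5,772.40 (Sep)
Initial deposit = cushion − low point = $2,046.28 − (-$5,772.40) = $7,818.68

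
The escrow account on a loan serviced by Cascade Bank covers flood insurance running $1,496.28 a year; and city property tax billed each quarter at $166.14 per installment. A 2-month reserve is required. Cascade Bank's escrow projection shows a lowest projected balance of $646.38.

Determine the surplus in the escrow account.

$286.24

Flood insurance — $1,496.28
City property tax — $166.14 × 4 = $664.56
Total annual escrow = $1,496.28 + $664.56 = $2,160.84
Monthly = $2,160.84 / 12 = $180.07
Required cushion = 2 × $180.07 = $360.14
Excess over cushion: $646.38 − $360.14 = $286.24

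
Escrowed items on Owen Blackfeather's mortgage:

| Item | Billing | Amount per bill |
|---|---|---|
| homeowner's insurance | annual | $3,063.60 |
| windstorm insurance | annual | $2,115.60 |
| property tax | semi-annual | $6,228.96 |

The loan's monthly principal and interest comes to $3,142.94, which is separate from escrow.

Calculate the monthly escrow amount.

Homeowner's insurance: $3,063.60 annually
Windstorm insurance: $2,115.60 annually
Property tax: $6,228.96 × 2 = $12,457.92 annually
Combined annual = $17,637.12
Monthly = $17,637.12 / 12 = $1,469.76

$1,469.76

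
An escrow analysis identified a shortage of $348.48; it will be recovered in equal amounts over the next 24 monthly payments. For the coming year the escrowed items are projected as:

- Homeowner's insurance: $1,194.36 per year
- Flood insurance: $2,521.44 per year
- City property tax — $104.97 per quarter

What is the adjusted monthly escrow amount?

Homeowner's insurance: $1,194.36/yr
Flood insurance: $2,521.44/yr
City property tax: $104.97 × 4 = $419.88/yr
Combined annual = $1,194.36 + $2,521.44 + $419.88 = $4,135.68
Base monthly escrow = $4,135.68 ÷ 12 = $344.64
Monthly shortage recovery: $348.48 ÷ 24 = $14.52
Adjusted monthly = $344.64 + $14.52 = $359.16

$359.16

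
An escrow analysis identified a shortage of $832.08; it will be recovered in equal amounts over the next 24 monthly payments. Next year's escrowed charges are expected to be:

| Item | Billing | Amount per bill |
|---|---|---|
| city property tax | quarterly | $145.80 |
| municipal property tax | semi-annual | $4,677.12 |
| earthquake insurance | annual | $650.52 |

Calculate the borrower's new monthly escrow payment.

$917.00

City property tax — $145.80 × 4 = $583.20 per year
Municipal property tax — $4,677.12 × 2 = $9,354.24 per year
Earthquake insurance — $650.52 per year
Total per year = $583.20 + $9,354.24 + $650.52 = $10,587.96
Monthly = $10,587.96 ÷ 12 = $882.33
Shortage per month = $832.08 ÷ 24 = $34.67
New monthly escrow = $882.33 + $34.67 = $917.00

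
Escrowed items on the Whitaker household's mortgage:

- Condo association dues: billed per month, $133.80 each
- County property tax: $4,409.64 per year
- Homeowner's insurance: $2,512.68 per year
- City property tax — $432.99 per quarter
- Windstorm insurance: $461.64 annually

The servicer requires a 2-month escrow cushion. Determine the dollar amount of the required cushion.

Condo association dues = $133.80 × 12 = $1,605.60 per year
County property tax = $4,409.64 per year
Homeowner's insurance = $2,512.68 per year
City property tax = $432.99 × 4 = $1,731.96 per year
Windstorm insurance = $461.64 per year
Yearly total = $1,605.60 + $4,409.64 + $2,512.68 + $1,731.96 + $461.64 = $10,721.52
Base monthly escrow = $10,721.52 / 12 = $893.46
Reserve = 2 × $893.46 = $1,786.92

$1,786.92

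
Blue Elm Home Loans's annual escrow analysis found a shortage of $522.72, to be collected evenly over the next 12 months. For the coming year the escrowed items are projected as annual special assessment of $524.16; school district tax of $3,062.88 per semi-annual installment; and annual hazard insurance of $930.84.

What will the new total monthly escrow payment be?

$675.29

Special assessment = $524.16 per year
School district tax = $3,062.88 × 2 = $6,125.76 per year
Hazard insurance = $930.84 per year
Annual escrow total = $7,580.76
Monthly escrow = $7,580.76 ÷ 12 = $631.73
Shortage spread = $522.72 ÷ 12 = $43.56/mo
Adjusted monthly = $631.73 + $43.56 = $675.29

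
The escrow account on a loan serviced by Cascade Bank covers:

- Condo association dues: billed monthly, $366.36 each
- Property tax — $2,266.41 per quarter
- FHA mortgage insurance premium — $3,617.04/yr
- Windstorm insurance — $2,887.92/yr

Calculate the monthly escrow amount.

$1,663.91

Condo association dues: $366.36 × 12 = $4,396.32 per year
Property tax: $2,266.41 × 4 = $9,065.64 per year
FHA mortgage insurance premium: $3,617.04 per year
Windstorm insurance: $2,887.92 per year
Total per year = $19,966.92
Per month = $19,966.92 / 12 = $1,663.91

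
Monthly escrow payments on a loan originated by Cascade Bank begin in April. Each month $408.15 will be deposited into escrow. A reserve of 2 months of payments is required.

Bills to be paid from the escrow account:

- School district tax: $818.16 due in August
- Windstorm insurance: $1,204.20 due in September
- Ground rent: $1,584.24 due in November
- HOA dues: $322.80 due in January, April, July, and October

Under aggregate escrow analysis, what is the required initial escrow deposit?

$2,126.10

Cushion = 2 × $408.15 = $816.30
Trial balance (start $0, +$408.15 each month, − disbursements):
  Apr: +$408.15 − $322.80 → $85.35
  May: +$408.15 → $493.50
  Jun: +$408.15 → $901.65
  Jul: +$408.15 − $322.80 → $987.00
  Aug: +$408.15 − $818.16 → $576.99
  Sep: +$408.15 − $1,204.20 → -$219.06
  Oct: +$408.15 − $322.80 → -$133.71
  Nov: +$408.15 − $1,584.24 → -$1,309.80
  Dec: +$408.15 → -$901.65
  Jan: +$408.15 − $322.80 → -$816.30
  Feb: +$408.15 → -$408.15
  Mar: +$408.15 → $0.00
Lowest trial balance = -$1,309.80 (Nov)
Initial deposit = cushion − low point = $816.30 − (-$1,309.80) = $2,126.10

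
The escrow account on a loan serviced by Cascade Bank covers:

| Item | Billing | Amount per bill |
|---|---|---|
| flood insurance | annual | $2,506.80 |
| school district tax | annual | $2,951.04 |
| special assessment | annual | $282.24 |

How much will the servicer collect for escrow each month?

$478.34

Flood insurance = $2,506.80/yr
School district tax = $2,951.04/yr
Special assessment = $282.24/yr
Combined annual = $5,740.08
Base monthly escrow = $5,740.08 / 12 = $478.34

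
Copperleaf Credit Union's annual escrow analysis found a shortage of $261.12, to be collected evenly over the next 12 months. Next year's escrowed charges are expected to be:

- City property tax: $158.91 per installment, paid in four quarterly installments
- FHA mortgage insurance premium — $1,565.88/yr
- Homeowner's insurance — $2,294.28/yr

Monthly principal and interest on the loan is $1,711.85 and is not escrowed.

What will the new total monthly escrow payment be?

City property tax: $158.91 × 4 = $635.64/yr
FHA mortgage insurance premium: $1,565.88/yr
Homeowner's insurance: $2,294.28/yr
Total per year = $4,495.80
Monthly escrow = $4,495.80 / 12 = $374.65
Shortage spread = $261.12 / 12 = $21.76/mo
Adjusted monthly = $374.65 + $21.76 = $396.41

$396.41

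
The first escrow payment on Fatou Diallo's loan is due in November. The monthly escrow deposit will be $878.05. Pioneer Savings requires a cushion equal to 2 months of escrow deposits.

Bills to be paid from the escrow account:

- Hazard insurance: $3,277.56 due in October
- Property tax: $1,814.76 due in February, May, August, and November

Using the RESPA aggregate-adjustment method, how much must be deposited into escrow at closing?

Cushion = 2 × $878.05 = $1,756.10
Trial balance (start $0, +$878.05 each month, − disbursements):
  Nov: +$878.05 − $1,814.76 → -$936.71
  Dec: +$878.05 → -$58.66
  Jan: +$878.05 → $819.39
  Feb: +$878.05 − $1,814.76 → -$117.32
  Mar: +$878.05 → $760.73
  Apr: +$878.05 → $1,638.78
  May: +$878.05 − $1,814.76 → $702.07
  Jun: +$878.05 → $1,580.12
  Jul: +$878.05 → $2,458.17
  Aug: +$878.05 − $1,814.76 → $1,521.46
  Sep: +$878.05 → $2,399.51
  Oct: +$878.05 − $3,277.56 → $0.00
Lowest trial balance = -$936.71 (Nov)
Initial deposit = cushion − low point = $1,756.10 − (-$936.71) = $2,692.81

$2,692.81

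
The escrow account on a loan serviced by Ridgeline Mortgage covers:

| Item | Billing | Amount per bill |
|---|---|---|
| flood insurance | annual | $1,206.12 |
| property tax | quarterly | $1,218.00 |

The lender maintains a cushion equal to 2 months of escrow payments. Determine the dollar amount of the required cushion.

$1,013.02

Flood insurance — $1,206.12 per year
Property tax — $1,218.00 × 4 = $4,872.00 per year
Total annual escrow = $6,078.12
Per month = $6,078.12 ÷ 12 = $506.51
Reserve = 2 × $506.51 = $1,013.02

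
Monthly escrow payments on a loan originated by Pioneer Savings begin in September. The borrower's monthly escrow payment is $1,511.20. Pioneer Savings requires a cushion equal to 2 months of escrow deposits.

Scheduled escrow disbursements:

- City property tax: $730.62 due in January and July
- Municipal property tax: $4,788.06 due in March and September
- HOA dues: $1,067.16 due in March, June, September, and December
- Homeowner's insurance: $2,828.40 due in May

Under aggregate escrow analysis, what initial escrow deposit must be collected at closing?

$7,366.42

Cushion = 2 × $1,511.20 = $3,022.40
Trial balance (start $0, +$1,511.20 each month, − disbursements):
  Sep: +$1,511.20 − $5,855.22 → -$4,344.02
  Oct: +$1,511.20 → -$2,832.82
  Nov: +$1,511.20 → -$1,321.62
  Dec: +$1,511.20 − $1,067.16 → -$877.58
  Jan: +$1,511.20 − $730.62 → -$97.00
  Feb: +$1,511.20 → $1,414.20
  Mar: +$1,511.20 − $5,855.22 → -$2,929.82
  Apr: +$1,511.20 → -$1,418.62
  May: +$1,511.20 − $2,828.40 → -$2,735.82
  Jun: +$1,511.20 − $1,067.16 → -$2,291.78
  Jul: +$1,511.20 − $730.62 → -$1,511.20
  Aug: +$1,511.20 → $0.00
Lowest trial balance = -$4,344.02 (Sep)
Initial deposit = cushion − low point = $3,022.40 − (-$4,344.02) = $7,366.42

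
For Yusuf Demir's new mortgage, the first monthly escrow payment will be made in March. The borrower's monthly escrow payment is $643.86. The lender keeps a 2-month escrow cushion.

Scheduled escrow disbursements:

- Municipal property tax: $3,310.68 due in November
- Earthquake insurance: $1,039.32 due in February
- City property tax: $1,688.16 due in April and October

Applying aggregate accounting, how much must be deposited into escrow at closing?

Cushion = 2 × $643.86 = $1,287.72
Trial balance (start $0, +$643.86 each month, − disbursements):
  Mar: +$643.86 → $643.86
  Apr: +$643.86 − $1,688.16 → -$400.44
  May: +$643.86 → $243.42
  Jun: +$643.86 → $887.28
  Jul: +$643.86 → $1,531.14
  Aug: +$643.86 → $2,175.00
  Sep: +$643.86 → $2,818.86
  Oct: +$643.86 − $1,688.16 → $1,774.56
  Nov: +$643.86 − $3,310.68 → -$892.26
  Dec: +$643.86 → -$248.40
  Jan: +$643.86 → $395.46
  Feb: +$643.86 − $1,039.32 → $0.00
Lowest trial balance = -$892.26 (Nov)
Initial deposit = cushion − low point = $1,287.72 − (-$892.26) = $2,179.98

$2,179.98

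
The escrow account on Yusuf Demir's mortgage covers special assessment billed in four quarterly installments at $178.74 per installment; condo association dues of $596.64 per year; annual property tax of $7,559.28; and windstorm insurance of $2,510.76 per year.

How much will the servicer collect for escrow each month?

Special assessment — $178.74 × 4 = $714.96 annually
Condo association dues — $596.64 annually
Property tax — $7,559.28 annually
Windstorm insurance — $2,510.76 annually
Total annual escrow = $11,381.64
Base monthly escrow = $11,381.64 / 12 = $948.47

$948.47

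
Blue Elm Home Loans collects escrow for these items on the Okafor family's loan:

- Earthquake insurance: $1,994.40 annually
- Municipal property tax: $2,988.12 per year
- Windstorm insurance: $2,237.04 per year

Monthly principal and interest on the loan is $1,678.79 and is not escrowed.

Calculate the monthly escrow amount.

Earthquake insurance — $1,994.40 per year
Municipal property tax — $2,988.12 per year
Windstorm insurance — $2,237.04 per year
Annual escrow total = $1,994.40 + $2,988.12 + $2,237.04 = $7,219.56
Per month = $7,219.56 / 12 = $601.63

$601.63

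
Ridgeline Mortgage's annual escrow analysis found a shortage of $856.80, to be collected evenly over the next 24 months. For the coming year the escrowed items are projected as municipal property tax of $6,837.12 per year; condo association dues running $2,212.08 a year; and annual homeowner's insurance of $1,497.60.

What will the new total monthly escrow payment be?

Municipal property tax = $6,837.12/yr
Condo association dues = $2,212.08/yr
Homeowner's insurance = $1,497.60/yr
Total per year = $6,837.12 + $2,212.08 + $1,497.60 = $10,546.80
Base monthly escrow = $10,546.80 / 12 = $878.90
Monthly shortage recovery: $856.80 / 24 = $35.70
New monthly escrow = $878.90 + $35.70 = $914.60

$914.60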